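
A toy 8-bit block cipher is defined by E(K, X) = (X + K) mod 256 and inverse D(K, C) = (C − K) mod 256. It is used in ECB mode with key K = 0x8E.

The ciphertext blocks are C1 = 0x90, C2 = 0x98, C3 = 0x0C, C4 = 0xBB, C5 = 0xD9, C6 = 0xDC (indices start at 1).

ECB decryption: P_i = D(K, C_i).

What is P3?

P3: D(K, 0x0C) = 0x7E.

P3 = 0x7E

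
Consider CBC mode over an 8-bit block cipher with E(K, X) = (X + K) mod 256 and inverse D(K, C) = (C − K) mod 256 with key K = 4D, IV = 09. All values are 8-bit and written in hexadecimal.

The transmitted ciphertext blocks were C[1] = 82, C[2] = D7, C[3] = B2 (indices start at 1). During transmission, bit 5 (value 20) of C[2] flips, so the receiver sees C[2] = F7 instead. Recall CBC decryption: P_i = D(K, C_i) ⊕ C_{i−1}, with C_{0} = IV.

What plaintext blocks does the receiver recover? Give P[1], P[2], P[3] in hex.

Only C[2] changed, to F7. In CBC, a change in C_i garbles P_i and flips the same bit in P_{i+1}. Decrypting the received ciphertext:
P[1]: D(K, 82) = 35; 35 ⊕ 09 = 3C.
P[2]: D(K, F7) = AA; AA ⊕ 82 = 28.
P[3]: D(K, B2) = 65; 65 ⊕ F7 = 92.
Blocks that differ from the original plaintext: P[2], P[3].

P[1] = 3C, P[2] = 28, P[3] = 92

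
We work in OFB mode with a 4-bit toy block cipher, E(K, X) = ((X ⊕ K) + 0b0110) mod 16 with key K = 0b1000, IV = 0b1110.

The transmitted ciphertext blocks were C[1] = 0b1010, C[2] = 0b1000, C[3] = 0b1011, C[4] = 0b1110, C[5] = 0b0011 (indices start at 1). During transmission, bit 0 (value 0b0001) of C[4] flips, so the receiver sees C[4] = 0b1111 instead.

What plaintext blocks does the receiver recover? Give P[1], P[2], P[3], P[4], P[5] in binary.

P[1] = 0b0110, P[2] = 0b0010, P[3] = 0b0011, P[4] = 0b1001, P[5] = 0b0111

OFB decryption: S_i = E(K, S_{i−1}) with S_{0} = IV; P_i = C_i ⊕ S_i.
Only C[4] changed, to 0b1111. In OFB, a change in C_i flips the same bit in P_i only; the keystream is unaffected. Decrypting the received ciphertext:
P[1]: S = E(K, 0b1110) = 0b1100; 0b1010 ⊕ 0b1100 = 0b0110.
P[2]: S = E(K, 0b1100) = 0b1010; 0b1000 ⊕ 0b1010 = 0b0010.
P[3]: S = E(K, 0b1010) = 0b1000; 0b1011 ⊕ 0b1000 = 0b0011.
P[4]: S = E(K, 0b1000) = 0b0110; 0b1111 ⊕ 0b0110 = 0b1001.
P[5]: S = E(K, 0b0110) = 0b0100; 0b0011 ⊕ 0b0100 = 0b0111.
Blocks that differ from the original plaintext: P[4].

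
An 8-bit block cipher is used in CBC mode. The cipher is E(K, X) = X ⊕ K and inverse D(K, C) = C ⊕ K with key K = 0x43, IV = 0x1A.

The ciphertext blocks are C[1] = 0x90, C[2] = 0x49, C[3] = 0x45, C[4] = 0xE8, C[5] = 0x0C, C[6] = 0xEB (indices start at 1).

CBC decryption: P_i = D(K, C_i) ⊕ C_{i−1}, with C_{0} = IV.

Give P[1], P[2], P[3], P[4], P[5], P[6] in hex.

P[1]: D(K, 0x90) = 0xD3; 0xD3 ⊕ 0x1A = 0xC9.
P[2]: D(K, 0x49) = 0x0A; 0x0A ⊕ 0x90 = 0x9A.
P[3]: D(K, 0x45) = 0x06; 0x06 ⊕ 0x49 = 0x4F.
P[4]: D(K, 0xE8) = 0xAB; 0xAB ⊕ 0x45 = 0xEE.
P[5]: D(K, 0x0C) = 0x4F; 0x4F ⊕ 0xE8 = 0xA7.
P[6]: D(K, 0xEB) = 0xA8; 0xA8 ⊕ 0x0C = 0xA4.

P[1] = 0xC9, P[2] = 0x9A, P[3] = 0x4F, P[4] = 0xEE, P[5] = 0xA7, P[6] = 0xA4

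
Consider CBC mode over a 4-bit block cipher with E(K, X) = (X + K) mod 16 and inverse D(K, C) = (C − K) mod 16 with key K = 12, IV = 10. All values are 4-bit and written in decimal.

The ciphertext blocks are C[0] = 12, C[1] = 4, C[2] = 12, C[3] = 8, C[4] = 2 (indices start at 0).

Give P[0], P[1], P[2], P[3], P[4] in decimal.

CBC decryption: P_i = D(K, C_i) ⊕ C_{i−1}, with C_{−1} = IV.
P[0]: D(K, 12) = 0; 0 ⊕ 10 = 10.
P[1]: D(K, 4) = 8; 8 ⊕ 12 = 4.
P[2]: D(K, 12) = 0; 0 ⊕ 4 = 4.
P[3]: D(K, 8) = 12; 12 ⊕ 12 = 0.
P[4]: D(K, 2) = 6; 6 ⊕ 8 = 14.

P[0] = 10, P[1] = 4, P[2] = 4, P[3] = 0, P[4] = 14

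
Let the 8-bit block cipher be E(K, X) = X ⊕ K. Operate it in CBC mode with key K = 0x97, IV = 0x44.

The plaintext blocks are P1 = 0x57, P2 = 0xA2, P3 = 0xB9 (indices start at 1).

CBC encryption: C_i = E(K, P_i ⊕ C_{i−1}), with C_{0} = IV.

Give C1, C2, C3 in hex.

C1 = 0x84, C2 = 0xB1, C3 = 0x9F

C1: P1 ⊕ 0x44 = 0x13; E(K, 0x13) = 0x84.
C2: P2 ⊕ 0x84 = 0x26; E(K, 0x26) = 0xB1.
C3: P3 ⊕ 0xB1 = 0x08; E(K, 0x08) = 0x9F.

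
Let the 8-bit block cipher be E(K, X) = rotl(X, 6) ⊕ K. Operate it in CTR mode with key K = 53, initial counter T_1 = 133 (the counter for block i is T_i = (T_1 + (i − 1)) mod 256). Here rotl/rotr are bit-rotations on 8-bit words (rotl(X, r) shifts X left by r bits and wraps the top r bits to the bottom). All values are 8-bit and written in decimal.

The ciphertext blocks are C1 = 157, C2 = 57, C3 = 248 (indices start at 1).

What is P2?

P2 = 173

CTR decryption: S_i = E(K, T_i) where T_i is the counter for block i; P_i = C_i ⊕ S_i.
P2: T = 134, S = E(K, T) = 148; 57 ⊕ 148 = 173.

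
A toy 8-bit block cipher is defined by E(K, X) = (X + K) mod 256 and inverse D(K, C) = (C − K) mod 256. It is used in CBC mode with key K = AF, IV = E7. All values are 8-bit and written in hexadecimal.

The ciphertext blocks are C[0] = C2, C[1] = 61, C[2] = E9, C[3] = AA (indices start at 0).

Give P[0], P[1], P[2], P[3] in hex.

CBC decryption: P_i = D(K, C_i) ⊕ C_{i−1}, with C_{−1} = IV.
P[0]: D(K, C2) = 13; 13 ⊕ E7 = F4.
P[1]: D(K, 61) = B2; B2 ⊕ C2 = 70.
P[2]: D(K, E9) = 3A; 3A ⊕ 61 = 5B.
P[3]: D(K, AA) = FB; FB ⊕ E9 = 12.

P[0] = F4, P[1] = 70, P[2] = 5B, P[3] = 12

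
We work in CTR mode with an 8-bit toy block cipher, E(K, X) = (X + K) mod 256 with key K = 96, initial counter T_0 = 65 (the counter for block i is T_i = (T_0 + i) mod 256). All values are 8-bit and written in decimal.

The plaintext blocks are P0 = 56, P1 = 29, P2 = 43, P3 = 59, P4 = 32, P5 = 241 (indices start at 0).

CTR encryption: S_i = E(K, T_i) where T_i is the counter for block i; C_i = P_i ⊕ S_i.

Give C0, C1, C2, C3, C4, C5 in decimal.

C0: T = 65, S = E(K, T) = 161; 56 ⊕ 161 = 153.
C1: T = 66, S = E(K, T) = 162; 29 ⊕ 162 = 191.
C2: T = 67, S = E(K, T) = 163; 43 ⊕ 163 = 136.
C3: T = 68, S = E(K, T) = 164; 59 ⊕ 164 = 159.
C4: T = 69, S = E(K, T) = 165; 32 ⊕ 165 = 133.
C5: T = 70, S = E(K, T) = 166; 241 ⊕ 166 = 87.

C0 = 153, C1 = 191, C2 = 136, C3 = 159, C4 = 133, C5 = 87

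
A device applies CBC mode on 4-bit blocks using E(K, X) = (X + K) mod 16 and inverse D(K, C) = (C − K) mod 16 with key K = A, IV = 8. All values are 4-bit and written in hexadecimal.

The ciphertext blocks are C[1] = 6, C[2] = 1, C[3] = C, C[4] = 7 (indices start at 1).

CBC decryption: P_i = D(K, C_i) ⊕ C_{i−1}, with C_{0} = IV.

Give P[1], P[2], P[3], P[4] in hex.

P[1]: D(K, 6) = C; C ⊕ 8 = 4.
P[2]: D(K, 1) = 7; 7 ⊕ 6 = 1.
P[3]: D(K, C) = 2; 2 ⊕ 1 = 3.
P[4]: D(K, 7) = D; D ⊕ C = 1.

P[1] = 4, P[2] = 1, P[3] = 3, P[4] = 1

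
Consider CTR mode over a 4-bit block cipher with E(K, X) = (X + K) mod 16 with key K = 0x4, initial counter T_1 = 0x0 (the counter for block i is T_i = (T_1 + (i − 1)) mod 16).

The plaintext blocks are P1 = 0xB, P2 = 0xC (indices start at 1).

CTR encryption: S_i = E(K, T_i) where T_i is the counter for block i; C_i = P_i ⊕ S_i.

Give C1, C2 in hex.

C1 = 0xF, C2 = 0x9

C1: T = 0x0, S = E(K, T) = 0x4; 0xB ⊕ 0x4 = 0xF.
C2: T = 0x1, S = E(K, T) = 0x5; 0xC ⊕ 0x5 = 0x9.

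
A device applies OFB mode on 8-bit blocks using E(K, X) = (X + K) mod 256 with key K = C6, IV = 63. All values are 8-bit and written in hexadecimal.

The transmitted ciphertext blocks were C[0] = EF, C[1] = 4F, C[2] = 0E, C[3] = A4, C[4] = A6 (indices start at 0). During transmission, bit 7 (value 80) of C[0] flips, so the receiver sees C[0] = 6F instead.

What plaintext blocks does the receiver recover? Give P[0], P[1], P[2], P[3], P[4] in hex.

P[0] = 46, P[1] = A0, P[2] = BB, P[3] = DF, P[4] = E7

OFB decryption: S_i = E(K, S_{i−1}) with S_{−1} = IV; P_i = C_i ⊕ S_i.
Only C[0] changed, to 6F. In OFB, a change in C_i flips the same bit in P_i only; the keystream is unaffected. Decrypting the received ciphertext:
P[0]: S = E(K, 63) = 29; 6F ⊕ 29 = 46.
P[1]: S = E(K, 29) = EF; 4F ⊕ EF = A0.
P[2]: S = E(K, EF) = B5; 0E ⊕ B5 = BB.
P[3]: S = E(K, B5) = 7B; A4 ⊕ 7B = DF.
P[4]: S = E(K, 7B) = 41; A6 ⊕ 41 = E7.
Blocks that differ from the original plaintext: P[0].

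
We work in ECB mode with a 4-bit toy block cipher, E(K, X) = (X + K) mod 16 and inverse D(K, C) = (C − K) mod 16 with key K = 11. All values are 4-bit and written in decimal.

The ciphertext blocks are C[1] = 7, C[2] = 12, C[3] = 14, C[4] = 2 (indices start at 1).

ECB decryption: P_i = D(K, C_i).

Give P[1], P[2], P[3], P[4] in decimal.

P[1] = 12, P[2] = 1, P[3] = 3, P[4] = 7

P[1]: D(K, 7) = 12.
P[2]: D(K, 12) = 1.
P[3]: D(K, 14) = 3.
P[4]: D(K, 2) = 7.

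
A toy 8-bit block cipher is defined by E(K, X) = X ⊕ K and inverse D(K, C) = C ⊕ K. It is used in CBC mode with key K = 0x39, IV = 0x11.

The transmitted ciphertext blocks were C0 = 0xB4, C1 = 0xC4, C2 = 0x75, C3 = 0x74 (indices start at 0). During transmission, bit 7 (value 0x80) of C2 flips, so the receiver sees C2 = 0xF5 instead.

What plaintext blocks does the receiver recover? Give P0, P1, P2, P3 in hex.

P0 = 0x9C, P1 = 0x49, P2 = 0x08, P3 = 0xB8

CBC decryption: P_i = D(K, C_i) ⊕ C_{i−1}, with C_{−1} = IV.
Only C2 changed, to 0xF5. In CBC, a change in C_i garbles P_i and flips the same bit in P_{i+1}. Decrypting the received ciphertext:
P0: D(K, 0xB4) = 0x8D; 0x8D ⊕ 0x11 = 0x9C.
P1: D(K, 0xC4) = 0xFD; 0xFD ⊕ 0xB4 = 0x49.
P2: D(K, 0xF5) = 0xCC; 0xCC ⊕ 0xC4 = 0x08.
P3: D(K, 0x74) = 0x4D; 0x4D ⊕ 0xF5 = 0xB8.
Blocks that differ from the original plaintext: P2, P3.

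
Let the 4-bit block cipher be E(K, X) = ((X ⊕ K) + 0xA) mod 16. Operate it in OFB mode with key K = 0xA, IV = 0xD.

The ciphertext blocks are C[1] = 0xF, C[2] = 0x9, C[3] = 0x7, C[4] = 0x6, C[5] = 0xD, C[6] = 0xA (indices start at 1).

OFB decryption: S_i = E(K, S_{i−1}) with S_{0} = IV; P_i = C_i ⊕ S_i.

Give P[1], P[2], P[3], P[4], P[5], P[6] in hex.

P[1] = 0xE, P[2] = 0xC, P[3] = 0xE, P[4] = 0xB, P[5] = 0xC, P[6] = 0xF

P[1]: S = E(K, 0xD) = 0x1; 0xF ⊕ 0x1 = 0xE.
P[2]: S = E(K, 0x1) = 0x5; 0x9 ⊕ 0x5 = 0xC.
P[3]: S = E(K, 0x5) = 0x9; 0x7 ⊕ 0x9 = 0xE.
P[4]: S = E(K, 0x9) = 0xD; 0x6 ⊕ 0xD = 0xB.
P[5]: S = E(K, 0xD) = 0x1; 0xD ⊕ 0x1 = 0xC.
P[6]: S = E(K, 0x1) = 0x5; 0xA ⊕ 0x5 = 0xF.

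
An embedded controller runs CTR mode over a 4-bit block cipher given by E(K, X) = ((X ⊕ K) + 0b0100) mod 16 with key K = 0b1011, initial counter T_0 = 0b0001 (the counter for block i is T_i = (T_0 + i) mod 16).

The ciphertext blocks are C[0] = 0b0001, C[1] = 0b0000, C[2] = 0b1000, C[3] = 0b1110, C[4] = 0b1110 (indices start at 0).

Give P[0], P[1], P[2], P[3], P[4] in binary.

CTR decryption: S_i = E(K, T_i) where T_i is the counter for block i; P_i = C_i ⊕ S_i.
P[0]: T = 0b0001, S = E(K, T) = 0b1110; 0b0001 ⊕ 0b1110 = 0b1111.
P[1]: T = 0b0010, S = E(K, T) = 0b1101; 0b0000 ⊕ 0b1101 = 0b1101.
P[2]: T = 0b0011, S = E(K, T) = 0b1100; 0b1000 ⊕ 0b1100 = 0b0100.
P[3]: T = 0b0100, S = E(K, T) = 0b0011; 0b1110 ⊕ 0b0011 = 0b1101.
P[4]: T = 0b0101, S = E(K, T) = 0b0010; 0b1110 ⊕ 0b0010 = 0b1100.

P[0] = 0b1111, P[1] = 0b1101, P[2] = 0b0100, P[3] = 0b1101, P[4] = 0b1100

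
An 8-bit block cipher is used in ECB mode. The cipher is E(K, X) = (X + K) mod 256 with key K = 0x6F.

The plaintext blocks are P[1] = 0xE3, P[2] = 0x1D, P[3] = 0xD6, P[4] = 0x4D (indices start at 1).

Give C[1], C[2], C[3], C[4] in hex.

C[1] = 0x52, C[2] = 0x8C, C[3] = 0x45, C[4] = 0xBC

ECB encryption: C_i = E(K, P_i).
C[1]: E(K, 0xE3) = 0x52.
C[2]: E(K, 0x1D) = 0x8C.
C[3]: E(K, 0xD6) = 0x45.
C[4]: E(K, 0x4D) = 0xBC.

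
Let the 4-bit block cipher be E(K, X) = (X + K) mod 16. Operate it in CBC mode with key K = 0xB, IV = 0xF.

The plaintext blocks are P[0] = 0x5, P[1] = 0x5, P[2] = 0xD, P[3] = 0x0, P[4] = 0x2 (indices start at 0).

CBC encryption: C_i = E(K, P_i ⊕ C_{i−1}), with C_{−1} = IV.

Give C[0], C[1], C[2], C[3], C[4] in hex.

C[0]: P[0] ⊕ 0xF = 0xA; E(K, 0xA) = 0x5.
C[1]: P[1] ⊕ 0x5 = 0x0; E(K, 0x0) = 0xB.
C[2]: P[2] ⊕ 0xB = 0x6; E(K, 0x6) = 0x1.
C[3]: P[3] ⊕ 0x1 = 0x1; E(K, 0x1) = 0xC.
C[4]: P[4] ⊕ 0xC = 0xE; E(K, 0xE) = 0x9.

C[0] = 0x5, C[1] = 0xB, C[2] = 0x1, C[3] = 0xC, C[4] = 0x9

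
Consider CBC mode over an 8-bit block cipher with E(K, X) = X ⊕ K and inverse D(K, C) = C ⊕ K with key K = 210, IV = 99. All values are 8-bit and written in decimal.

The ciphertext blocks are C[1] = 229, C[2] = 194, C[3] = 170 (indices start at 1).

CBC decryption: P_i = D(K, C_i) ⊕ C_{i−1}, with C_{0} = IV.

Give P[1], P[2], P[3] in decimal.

P[1] = 84, P[2] = 245, P[3] = 186

P[1]: D(K, 229) = 55; 55 ⊕ 99 = 84.
P[2]: D(K, 194) = 16; 16 ⊕ 229 = 245.
P[3]: D(K, 170) = 120; 120 ⊕ 194 = 186.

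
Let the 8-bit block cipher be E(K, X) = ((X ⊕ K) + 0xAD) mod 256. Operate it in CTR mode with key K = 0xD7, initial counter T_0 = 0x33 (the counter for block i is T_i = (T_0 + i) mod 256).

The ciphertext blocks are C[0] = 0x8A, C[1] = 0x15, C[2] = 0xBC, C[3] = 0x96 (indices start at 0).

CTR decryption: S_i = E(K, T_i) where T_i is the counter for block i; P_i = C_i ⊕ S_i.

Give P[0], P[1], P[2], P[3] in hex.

P[0] = 0x1B, P[1] = 0x85, P[2] = 0x33, P[3] = 0x18

P[0]: T = 0x33, S = E(K, T) = 0x91; 0x8A ⊕ 0x91 = 0x1B.
P[1]: T = 0x34, S = E(K, T) = 0x90; 0x15 ⊕ 0x90 = 0x85.
P[2]: T = 0x35, S = E(K, T) = 0x8F; 0xBC ⊕ 0x8F = 0x33.
P[3]: T = 0x36, S = E(K, T) = 0x8E; 0x96 ⊕ 0x8E = 0x18.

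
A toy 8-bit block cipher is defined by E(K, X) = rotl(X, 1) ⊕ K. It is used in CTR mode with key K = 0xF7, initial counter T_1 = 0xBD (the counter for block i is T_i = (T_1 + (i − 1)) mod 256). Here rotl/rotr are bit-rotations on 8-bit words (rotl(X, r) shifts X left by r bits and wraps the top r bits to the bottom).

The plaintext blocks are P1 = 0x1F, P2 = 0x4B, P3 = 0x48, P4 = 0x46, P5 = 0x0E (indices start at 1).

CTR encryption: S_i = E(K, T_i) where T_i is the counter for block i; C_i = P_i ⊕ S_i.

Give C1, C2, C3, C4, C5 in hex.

C1 = 0x93, C2 = 0xC1, C3 = 0xC0, C4 = 0x30, C5 = 0x7A

C1: T = 0xBD, S = E(K, T) = 0x8C; 0x1F ⊕ 0x8C = 0x93.
C2: T = 0xBE, S = E(K, T) = 0x8A; 0x4B ⊕ 0x8A = 0xC1.
C3: T = 0xBF, S = E(K, T) = 0x88; 0x48 ⊕ 0x88 = 0xC0.
C4: T = 0xC0, S = E(K, T) = 0x76; 0x46 ⊕ 0x76 = 0x30.
C5: T = 0xC1, S = E(K, T) = 0x74; 0x0E ⊕ 0x74 = 0x7A.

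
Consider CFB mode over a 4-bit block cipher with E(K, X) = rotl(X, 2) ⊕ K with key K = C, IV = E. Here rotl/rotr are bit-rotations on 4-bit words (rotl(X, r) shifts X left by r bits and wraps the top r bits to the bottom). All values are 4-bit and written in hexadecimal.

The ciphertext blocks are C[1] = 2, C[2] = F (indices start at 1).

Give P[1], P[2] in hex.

P[1] = 5, P[2] = B

CFB decryption: P_i = C_i ⊕ E(K, C_{i−1}), with C_{0} = IV.
P[1]: E(K, E) = 7; 2 ⊕ 7 = 5.
P[2]: E(K, 2) = 4; F ⊕ 4 = B.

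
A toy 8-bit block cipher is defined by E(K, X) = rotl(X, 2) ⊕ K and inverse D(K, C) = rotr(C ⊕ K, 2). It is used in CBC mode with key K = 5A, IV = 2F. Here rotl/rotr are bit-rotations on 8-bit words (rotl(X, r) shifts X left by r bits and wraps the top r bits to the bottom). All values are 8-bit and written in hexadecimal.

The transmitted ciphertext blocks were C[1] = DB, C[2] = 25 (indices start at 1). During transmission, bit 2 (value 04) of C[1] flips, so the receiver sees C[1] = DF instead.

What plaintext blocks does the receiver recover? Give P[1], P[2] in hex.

CBC decryption: P_i = D(K, C_i) ⊕ C_{i−1}, with C_{0} = IV.
Only C[1] changed, to DF. In CBC, a change in C_i garbles P_i and flips the same bit in P_{i+1}. Decrypting the received ciphertext:
P[1]: D(K, DF) = 61; 61 ⊕ 2F = 4E.
P[2]: D(K, 25) = DF; DF ⊕ DF = 00.
Blocks that differ from the original plaintext: P[1], P[2].

P[1] = 4E, P[2] = 00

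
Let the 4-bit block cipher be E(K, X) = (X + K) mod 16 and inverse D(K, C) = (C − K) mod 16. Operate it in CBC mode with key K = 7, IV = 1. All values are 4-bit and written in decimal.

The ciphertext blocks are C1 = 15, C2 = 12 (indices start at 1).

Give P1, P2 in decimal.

CBC decryption: P_i = D(K, C_i) ⊕ C_{i−1}, with C_{0} = IV.
P1: D(K, 15) = 8; 8 ⊕ 1 = 9.
P2: D(K, 12) = 5; 5 ⊕ 15 = 10.

P1 = 9, P2 = 10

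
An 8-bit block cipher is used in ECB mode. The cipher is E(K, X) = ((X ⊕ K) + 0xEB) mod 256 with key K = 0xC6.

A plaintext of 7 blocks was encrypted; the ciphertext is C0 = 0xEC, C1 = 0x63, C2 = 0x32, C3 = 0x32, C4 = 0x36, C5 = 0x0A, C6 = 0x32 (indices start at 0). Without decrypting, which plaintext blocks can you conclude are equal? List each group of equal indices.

ECB encrypts each block independently with the same key, so equal ciphertext blocks imply equal plaintext blocks.
C2 = C3 = C6 = 0x32, so P2 = P3 = P6.

P2 = P3 = P6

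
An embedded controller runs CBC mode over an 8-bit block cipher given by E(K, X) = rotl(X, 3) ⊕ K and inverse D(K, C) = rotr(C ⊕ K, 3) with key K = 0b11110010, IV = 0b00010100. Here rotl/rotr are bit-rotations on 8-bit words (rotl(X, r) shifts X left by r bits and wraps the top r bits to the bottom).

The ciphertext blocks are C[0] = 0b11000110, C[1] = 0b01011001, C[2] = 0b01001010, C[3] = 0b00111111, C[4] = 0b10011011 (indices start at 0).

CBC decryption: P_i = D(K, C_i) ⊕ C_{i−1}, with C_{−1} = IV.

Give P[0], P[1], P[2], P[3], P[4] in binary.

P[0]: D(K, 0b11000110) = 0b10000110; 0b10000110 ⊕ 0b00010100 = 0b10010010.
P[1]: D(K, 0b01011001) = 0b01110101; 0b01110101 ⊕ 0b11000110 = 0b10110011.
P[2]: D(K, 0b01001010) = 0b00010111; 0b00010111 ⊕ 0b01011001 = 0b01001110.
P[3]: D(K, 0b00111111) = 0b10111001; 0b10111001 ⊕ 0b01001010 = 0b11110011.
P[4]: D(K, 0b10011011) = 0b00101101; 0b00101101 ⊕ 0b00111111 = 0b00010010.

P[0] = 0b10010010, P[1] = 0b10110011, P[2] = 0b01001110, P[3] = 0b11110011, P[4] = 0b00010010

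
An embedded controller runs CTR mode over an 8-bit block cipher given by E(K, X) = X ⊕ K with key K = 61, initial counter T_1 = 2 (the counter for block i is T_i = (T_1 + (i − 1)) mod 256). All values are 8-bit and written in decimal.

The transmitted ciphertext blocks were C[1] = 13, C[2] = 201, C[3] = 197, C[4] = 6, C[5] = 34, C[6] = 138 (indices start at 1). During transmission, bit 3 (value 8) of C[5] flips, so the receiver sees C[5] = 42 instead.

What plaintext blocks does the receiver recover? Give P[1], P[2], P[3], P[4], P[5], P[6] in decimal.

P[1] = 50, P[2] = 247, P[3] = 252, P[4] = 62, P[5] = 17, P[6] = 176

CTR decryption: S_i = E(K, T_i) where T_i is the counter for block i; P_i = C_i ⊕ S_i.
Only C[5] changed, to 42. In CTR, a change in C_i flips the same bit in P_i only; the keystream is unaffected. Decrypting the received ciphertext:
P[1]: T = 2, S = E(K, T) = 63; 13 ⊕ 63 = 50.
P[2]: T = 3, S = E(K, T) = 62; 201 ⊕ 62 = 247.
P[3]: T = 4, S = E(K, T) = 57; 197 ⊕ 57 = 252.
P[4]: T = 5, S = E(K, T) = 56; 6 ⊕ 56 = 62.
P[5]: T = 6, S = E(K, T) = 59; 42 ⊕ 59 = 17.
P[6]: T = 7, S = E(K, T) = 58; 138 ⊕ 58 = 176.
Blocks that differ from the original plaintext: P[5].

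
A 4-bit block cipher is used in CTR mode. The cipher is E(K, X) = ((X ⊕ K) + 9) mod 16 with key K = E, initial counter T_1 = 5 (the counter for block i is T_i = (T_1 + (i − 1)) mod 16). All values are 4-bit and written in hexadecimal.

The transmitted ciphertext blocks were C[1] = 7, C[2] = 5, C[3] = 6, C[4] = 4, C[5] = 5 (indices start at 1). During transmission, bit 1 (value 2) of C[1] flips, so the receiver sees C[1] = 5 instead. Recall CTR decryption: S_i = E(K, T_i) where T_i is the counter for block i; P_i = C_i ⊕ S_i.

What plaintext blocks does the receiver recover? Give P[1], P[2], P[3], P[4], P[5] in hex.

P[1] = 1, P[2] = 4, P[3] = 4, P[4] = B, P[5] = 5

Only C[1] changed, to 5. In CTR, a change in C_i flips the same bit in P_i only; the keystream is unaffected. Decrypting the received ciphertext:
P[1]: T = 5, S = E(K, T) = 4; 5 ⊕ 4 = 1.
P[2]: T = 6, S = E(K, T) = 1; 5 ⊕ 1 = 4.
P[3]: T = 7, S = E(K, T) = 2; 6 ⊕ 2 = 4.
P[4]: T = 8, S = E(K, T) = F; 4 ⊕ F = B.
P[5]: T = 9, S = E(K, T) = 0; 5 ⊕ 0 = 5.
Blocks that differ from the original plaintext: P[1].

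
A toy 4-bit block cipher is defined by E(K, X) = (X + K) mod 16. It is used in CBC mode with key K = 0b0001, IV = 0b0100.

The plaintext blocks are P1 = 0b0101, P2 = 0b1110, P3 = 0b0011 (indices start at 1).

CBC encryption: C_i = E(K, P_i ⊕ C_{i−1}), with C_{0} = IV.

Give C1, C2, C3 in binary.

C1 = 0b0010, C2 = 0b1101, C3 = 0b1111

C1: P1 ⊕ 0b0100 = 0b0001; E(K, 0b0001) = 0b0010.
C2: P2 ⊕ 0b0010 = 0b1100; E(K, 0b1100) = 0b1101.
C3: P3 ⊕ 0b1101 = 0b1110; E(K, 0b1110) = 0b1111.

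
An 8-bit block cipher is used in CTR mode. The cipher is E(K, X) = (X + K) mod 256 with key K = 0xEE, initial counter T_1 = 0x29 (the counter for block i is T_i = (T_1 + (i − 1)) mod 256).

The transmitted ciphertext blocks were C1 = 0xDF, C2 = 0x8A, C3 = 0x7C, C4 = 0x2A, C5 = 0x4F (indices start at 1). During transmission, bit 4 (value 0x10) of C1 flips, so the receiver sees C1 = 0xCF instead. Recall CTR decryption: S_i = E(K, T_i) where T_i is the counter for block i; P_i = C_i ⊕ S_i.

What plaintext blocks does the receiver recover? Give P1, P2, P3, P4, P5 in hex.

P1 = 0xD8, P2 = 0x92, P3 = 0x65, P4 = 0x30, P5 = 0x54

Only C1 changed, to 0xCF. In CTR, a change in C_i flips the same bit in P_i only; the keystream is unaffected. Decrypting the received ciphertext:
P1: T = 0x29, S = E(K, T) = 0x17; 0xCF ⊕ 0x17 = 0xD8.
P2: T = 0x2A, S = E(K, T) = 0x18; 0x8A ⊕ 0x18 = 0x92.
P3: T = 0x2B, S = E(K, T) = 0x19; 0x7C ⊕ 0x19 = 0x65.
P4: T = 0x2C, S = E(K, T) = 0x1A; 0x2A ⊕ 0x1A = 0x30.
P5: T = 0x2D, S = E(K, T) = 0x1B; 0x4F ⊕ 0x1B = 0x54.
Blocks that differ from the original plaintext: P1.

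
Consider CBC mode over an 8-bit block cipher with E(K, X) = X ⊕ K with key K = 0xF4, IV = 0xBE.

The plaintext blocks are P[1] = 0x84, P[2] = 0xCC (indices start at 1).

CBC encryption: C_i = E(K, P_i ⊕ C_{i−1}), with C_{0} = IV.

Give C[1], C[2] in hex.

C[1] = 0xCE, C[2] = 0xF6

C[1]: P[1] ⊕ 0xBE = 0x3A; E(K, 0x3A) = 0xCE.
C[2]: P[2] ⊕ 0xCE = 0x02; E(K, 0x02) = 0xF6.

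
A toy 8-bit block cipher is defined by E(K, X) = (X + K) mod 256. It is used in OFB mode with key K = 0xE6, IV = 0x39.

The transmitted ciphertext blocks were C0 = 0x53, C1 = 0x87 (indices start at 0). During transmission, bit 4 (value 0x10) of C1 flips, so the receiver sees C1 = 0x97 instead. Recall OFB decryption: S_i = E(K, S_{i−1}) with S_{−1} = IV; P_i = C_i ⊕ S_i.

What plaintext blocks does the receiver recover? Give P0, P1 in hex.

Only C1 changed, to 0x97. In OFB, a change in C_i flips the same bit in P_i only; the keystream is unaffected. Decrypting the received ciphertext:
P0: S = E(K, 0x39) = 0x1F; 0x53 ⊕ 0x1F = 0x4C.
P1: S = E(K, 0x1F) = 0x05; 0x97 ⊕ 0x05 = 0x92.
Blocks that differ from the original plaintext: P1.

P0 = 0x4C, P1 = 0x92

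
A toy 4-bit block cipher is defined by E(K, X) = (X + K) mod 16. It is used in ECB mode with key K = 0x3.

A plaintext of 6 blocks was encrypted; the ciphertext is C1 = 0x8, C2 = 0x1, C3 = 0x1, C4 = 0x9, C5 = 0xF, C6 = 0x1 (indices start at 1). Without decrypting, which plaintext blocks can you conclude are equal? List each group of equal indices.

P2 = P3 = P6

ECB encrypts each block independently with the same key, so equal ciphertext blocks imply equal plaintext blocks.
C2 = C3 = C6 = 0x1, so P2 = P3 = P6.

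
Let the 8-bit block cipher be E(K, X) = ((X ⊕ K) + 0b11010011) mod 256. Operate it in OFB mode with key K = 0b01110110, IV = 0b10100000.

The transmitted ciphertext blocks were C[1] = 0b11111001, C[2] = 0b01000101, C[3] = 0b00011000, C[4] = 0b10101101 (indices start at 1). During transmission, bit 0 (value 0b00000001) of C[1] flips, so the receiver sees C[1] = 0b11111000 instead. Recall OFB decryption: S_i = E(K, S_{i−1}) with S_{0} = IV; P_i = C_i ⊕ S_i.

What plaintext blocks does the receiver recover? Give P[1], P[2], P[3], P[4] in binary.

Only C[1] changed, to 0b11111000. In OFB, a change in C_i flips the same bit in P_i only; the keystream is unaffected. Decrypting the received ciphertext:
P[1]: S = E(K, 0b10100000) = 0b10101001; 0b11111000 ⊕ 0b10101001 = 0b01010001.
P[2]: S = E(K, 0b10101001) = 0b10110010; 0b01000101 ⊕ 0b10110010 = 0b11110111.
P[3]: S = E(K, 0b10110010) = 0b10010111; 0b00011000 ⊕ 0b10010111 = 0b10001111.
P[4]: S = E(K, 0b10010111) = 0b10110100; 0b10101101 ⊕ 0b10110100 = 0b00011001.
Blocks that differ from the original plaintext: P[1].

P[1] = 0b01010001, P[2] = 0b11110111, P[3] = 0b10001111, P[4] = 0b00011001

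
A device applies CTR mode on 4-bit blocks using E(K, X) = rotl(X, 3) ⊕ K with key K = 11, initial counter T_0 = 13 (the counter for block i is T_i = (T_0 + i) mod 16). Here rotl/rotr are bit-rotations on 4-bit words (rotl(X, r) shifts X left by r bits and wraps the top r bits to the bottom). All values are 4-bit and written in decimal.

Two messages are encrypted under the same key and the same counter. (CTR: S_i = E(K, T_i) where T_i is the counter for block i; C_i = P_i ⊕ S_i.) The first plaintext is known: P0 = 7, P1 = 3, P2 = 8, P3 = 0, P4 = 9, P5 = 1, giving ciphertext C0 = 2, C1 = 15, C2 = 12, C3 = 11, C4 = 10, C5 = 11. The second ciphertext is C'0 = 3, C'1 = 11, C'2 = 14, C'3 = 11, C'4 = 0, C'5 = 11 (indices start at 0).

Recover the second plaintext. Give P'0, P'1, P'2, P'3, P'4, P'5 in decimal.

In CTR with a reused counter, both messages share the same keystream S_i, so C_i ⊕ C'_i = P_i ⊕ P'_i and thus P'_i = P_i ⊕ C_i ⊕ C'_i.
P'0: 7 ⊕ 2 ⊕ 3 = 6.
P'1: 3 ⊕ 15 ⊕ 11 = 7.
P'2: 8 ⊕ 12 ⊕ 14 = 10.
P'3: 0 ⊕ 11 ⊕ 11 = 0.
P'4: 9 ⊕ 10 ⊕ 0 = 3.
P'5: 1 ⊕ 11 ⊕ 11 = 1.

P'0 = 6, P'1 = 7, P'2 = 10, P'3 = 0, P'4 = 3, P'5 = 1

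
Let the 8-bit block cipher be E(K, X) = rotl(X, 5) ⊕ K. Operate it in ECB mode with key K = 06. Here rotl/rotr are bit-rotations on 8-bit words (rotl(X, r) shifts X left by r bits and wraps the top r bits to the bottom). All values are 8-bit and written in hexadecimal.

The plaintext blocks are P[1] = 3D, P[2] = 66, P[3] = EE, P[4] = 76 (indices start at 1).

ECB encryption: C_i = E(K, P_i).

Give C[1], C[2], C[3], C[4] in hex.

C[1]: E(K, 3D) = A1.
C[2]: E(K, 66) = CA.
C[3]: E(K, EE) = DB.
C[4]: E(K, 76) = C8.

C[1] = A1, C[2] = CA, C[3] = DB, C[4] = C8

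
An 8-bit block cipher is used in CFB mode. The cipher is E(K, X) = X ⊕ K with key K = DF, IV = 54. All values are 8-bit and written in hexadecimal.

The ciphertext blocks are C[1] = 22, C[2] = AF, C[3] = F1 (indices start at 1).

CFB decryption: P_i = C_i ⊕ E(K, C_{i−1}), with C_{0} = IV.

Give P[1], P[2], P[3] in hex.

P[1]: E(K, 54) = 8B; 22 ⊕ 8B = A9.
P[2]: E(K, 22) = FD; AF ⊕ FD = 52.
P[3]: E(K, AF) = 70; F1 ⊕ 70 = 81.

P[1] = A9, P[2] = 52, P[3] = 81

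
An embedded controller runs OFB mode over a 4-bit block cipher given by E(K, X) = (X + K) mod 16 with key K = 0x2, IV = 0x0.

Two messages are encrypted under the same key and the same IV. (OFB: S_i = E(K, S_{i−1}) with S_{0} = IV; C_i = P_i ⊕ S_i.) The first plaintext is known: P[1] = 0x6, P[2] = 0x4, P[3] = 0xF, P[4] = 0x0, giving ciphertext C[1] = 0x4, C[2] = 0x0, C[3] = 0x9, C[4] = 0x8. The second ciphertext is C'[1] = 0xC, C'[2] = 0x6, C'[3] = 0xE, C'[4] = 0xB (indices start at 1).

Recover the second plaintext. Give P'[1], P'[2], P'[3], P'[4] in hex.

In OFB with a reused IV, both messages share the same keystream S_i, so C_i ⊕ C'_i = P_i ⊕ P'_i and thus P'_i = P_i ⊕ C_i ⊕ C'_i.
P'[1]: 0x6 ⊕ 0x4 ⊕ 0xC = 0xE.
P'[2]: 0x4 ⊕ 0x0 ⊕ 0x6 = 0x2.
P'[3]: 0xF ⊕ 0x9 ⊕ 0xE = 0x8.
P'[4]: 0x0 ⊕ 0x8 ⊕ 0xB = 0x3.

P'[1] = 0xE, P'[2] = 0x2, P'[3] = 0x8, P'[4] = 0x3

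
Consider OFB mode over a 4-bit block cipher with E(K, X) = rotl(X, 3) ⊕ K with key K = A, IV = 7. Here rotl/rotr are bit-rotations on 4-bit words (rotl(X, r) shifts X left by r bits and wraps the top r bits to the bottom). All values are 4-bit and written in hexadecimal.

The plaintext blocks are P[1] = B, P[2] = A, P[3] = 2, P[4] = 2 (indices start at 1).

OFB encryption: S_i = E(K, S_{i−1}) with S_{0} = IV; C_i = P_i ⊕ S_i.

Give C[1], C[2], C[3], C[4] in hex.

C[1]: S = E(K, 7) = 1; B ⊕ 1 = A.
C[2]: S = E(K, 1) = 2; A ⊕ 2 = 8.
C[3]: S = E(K, 2) = B; 2 ⊕ B = 9.
C[4]: S = E(K, B) = 7; 2 ⊕ 7 = 5.

C[1] = A, C[2] = 8, C[3] = 9, C[4] = 5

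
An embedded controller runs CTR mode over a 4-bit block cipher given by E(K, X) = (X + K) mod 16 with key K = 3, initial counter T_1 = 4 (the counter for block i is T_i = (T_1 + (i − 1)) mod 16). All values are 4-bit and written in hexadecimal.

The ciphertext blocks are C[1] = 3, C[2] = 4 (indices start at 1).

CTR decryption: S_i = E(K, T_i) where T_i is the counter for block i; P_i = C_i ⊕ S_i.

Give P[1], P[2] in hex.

P[1]: T = 4, S = E(K, T) = 7; 3 ⊕ 7 = 4.
P[2]: T = 5, S = E(K, T) = 8; 4 ⊕ 8 = C.

P[1] = 4, P[2] = C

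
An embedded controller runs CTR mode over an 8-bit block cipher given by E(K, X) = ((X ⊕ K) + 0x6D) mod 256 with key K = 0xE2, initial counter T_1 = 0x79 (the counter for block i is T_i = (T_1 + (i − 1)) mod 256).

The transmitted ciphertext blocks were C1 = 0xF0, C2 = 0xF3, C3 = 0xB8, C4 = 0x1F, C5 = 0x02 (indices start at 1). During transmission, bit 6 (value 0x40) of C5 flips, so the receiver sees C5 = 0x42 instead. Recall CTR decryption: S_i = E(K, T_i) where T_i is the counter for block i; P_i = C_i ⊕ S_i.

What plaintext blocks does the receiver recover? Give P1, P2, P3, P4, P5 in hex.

Only C5 changed, to 0x42. In CTR, a change in C_i flips the same bit in P_i only; the keystream is unaffected. Decrypting the received ciphertext:
P1: T = 0x79, S = E(K, T) = 0x08; 0xF0 ⊕ 0x08 = 0xF8.
P2: T = 0x7A, S = E(K, T) = 0x05; 0xF3 ⊕ 0x05 = 0xF6.
P3: T = 0x7B, S = E(K, T) = 0x06; 0xB8 ⊕ 0x06 = 0xBE.
P4: T = 0x7C, S = E(K, T) = 0x0B; 0x1F ⊕ 0x0B = 0x14.
P5: T = 0x7D, S = E(K, T) = 0x0C; 0x42 ⊕ 0x0C = 0x4E.
Blocks that differ from the original plaintext: P5.

P1 = 0xF8, P2 = 0xF6, P3 = 0xBE, P4 = 0x14, P5 = 0x4E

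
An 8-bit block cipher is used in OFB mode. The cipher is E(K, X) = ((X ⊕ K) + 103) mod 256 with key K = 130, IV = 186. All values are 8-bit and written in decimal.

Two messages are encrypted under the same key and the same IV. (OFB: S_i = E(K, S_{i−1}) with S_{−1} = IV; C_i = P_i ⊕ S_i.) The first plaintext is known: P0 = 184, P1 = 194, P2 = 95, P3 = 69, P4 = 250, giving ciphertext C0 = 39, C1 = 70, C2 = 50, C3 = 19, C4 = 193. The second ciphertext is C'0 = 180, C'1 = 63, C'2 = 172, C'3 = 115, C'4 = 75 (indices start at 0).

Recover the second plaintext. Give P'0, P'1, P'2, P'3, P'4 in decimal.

P'0 = 43, P'1 = 187, P'2 = 193, P'3 = 37, P'4 = 112

In OFB with a reused IV, both messages share the same keystream S_i, so C_i ⊕ C'_i = P_i ⊕ P'_i and thus P'_i = P_i ⊕ C_i ⊕ C'_i.
P'0: 184 ⊕ 39 ⊕ 180 = 43.
P'1: 194 ⊕ 70 ⊕ 63 = 187.
P'2: 95 ⊕ 50 ⊕ 172 = 193.
P'3: 69 ⊕ 19 ⊕ 115 = 37.
P'4: 250 ⊕ 193 ⊕ 75 = 112.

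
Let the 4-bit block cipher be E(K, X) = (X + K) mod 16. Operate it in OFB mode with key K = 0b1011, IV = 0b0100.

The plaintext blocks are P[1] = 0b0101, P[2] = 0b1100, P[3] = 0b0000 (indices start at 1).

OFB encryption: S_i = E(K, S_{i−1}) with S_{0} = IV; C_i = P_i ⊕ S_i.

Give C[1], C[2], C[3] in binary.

C[1]: S = E(K, 0b0100) = 0b1111; 0b0101 ⊕ 0b1111 = 0b1010.
C[2]: S = E(K, 0b1111) = 0b1010; 0b1100 ⊕ 0b1010 = 0b0110.
C[3]: S = E(K, 0b1010) = 0b0101; 0b0000 ⊕ 0b0101 = 0b0101.

C[1] = 0b1010, C[2] = 0b0110, C[3] = 0b0101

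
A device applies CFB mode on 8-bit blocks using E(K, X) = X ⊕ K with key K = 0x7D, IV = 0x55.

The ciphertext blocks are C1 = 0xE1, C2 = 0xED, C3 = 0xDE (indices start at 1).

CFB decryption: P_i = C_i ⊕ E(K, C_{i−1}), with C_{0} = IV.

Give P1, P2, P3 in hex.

P1 = 0xC9, P2 = 0x71, P3 = 0x4E

P1: E(K, 0x55) = 0x28; 0xE1 ⊕ 0x28 = 0xC9.
P2: E(K, 0xE1) = 0x9C; 0xED ⊕ 0x9C = 0x71.
P3: E(K, 0xED) = 0x90; 0xDE ⊕ 0x90 = 0x4E.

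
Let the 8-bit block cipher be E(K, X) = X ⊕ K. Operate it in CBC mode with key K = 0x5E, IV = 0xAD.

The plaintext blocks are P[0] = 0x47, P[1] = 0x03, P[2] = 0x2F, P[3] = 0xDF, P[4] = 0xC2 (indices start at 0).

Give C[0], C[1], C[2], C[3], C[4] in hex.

C[0] = 0xB4, C[1] = 0xE9, C[2] = 0x98, C[3] = 0x19, C[4] = 0x85

CBC encryption: C_i = E(K, P_i ⊕ C_{i−1}), with C_{−1} = IV.
C[0]: P[0] ⊕ 0xAD = 0xEA; E(K, 0xEA) = 0xB4.
C[1]: P[1] ⊕ 0xB4 = 0xB7; E(K, 0xB7) = 0xE9.
C[2]: P[2] ⊕ 0xE9 = 0xC6; E(K, 0xC6) = 0x98.
C[3]: P[3] ⊕ 0x98 = 0x47; E(K, 0x47) = 0x19.
C[4]: P[4] ⊕ 0x19 = 0xDB; E(K, 0xDB) = 0x85.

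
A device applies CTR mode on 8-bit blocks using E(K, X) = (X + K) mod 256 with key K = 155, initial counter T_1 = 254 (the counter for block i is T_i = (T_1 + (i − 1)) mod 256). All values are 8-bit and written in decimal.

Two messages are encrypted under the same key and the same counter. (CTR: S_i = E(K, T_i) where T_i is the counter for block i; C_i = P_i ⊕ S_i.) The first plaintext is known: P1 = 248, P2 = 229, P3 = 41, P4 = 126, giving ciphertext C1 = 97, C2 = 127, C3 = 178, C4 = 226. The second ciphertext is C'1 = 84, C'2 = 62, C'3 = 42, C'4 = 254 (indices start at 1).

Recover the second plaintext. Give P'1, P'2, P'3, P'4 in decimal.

In CTR with a reused counter, both messages share the same keystream S_i, so C_i ⊕ C'_i = P_i ⊕ P'_i and thus P'_i = P_i ⊕ C_i ⊕ C'_i.
P'1: 248 ⊕ 97 ⊕ 84 = 205.
P'2: 229 ⊕ 127 ⊕ 62 = 164.
P'3: 41 ⊕ 178 ⊕ 42 = 177.
P'4: 126 ⊕ 226 ⊕ 254 = 98.

P'1 = 205, P'2 = 164, P'3 = 177, P'4 = 98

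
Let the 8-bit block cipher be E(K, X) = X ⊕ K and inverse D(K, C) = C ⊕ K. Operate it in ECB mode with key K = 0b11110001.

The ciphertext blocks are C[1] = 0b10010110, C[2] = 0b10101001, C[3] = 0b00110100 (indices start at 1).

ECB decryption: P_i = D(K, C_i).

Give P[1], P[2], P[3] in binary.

P[1]: D(K, 0b10010110) = 0b01100111.
P[2]: D(K, 0b10101001) = 0b01011000.
P[3]: D(K, 0b00110100) = 0b11000101.

P[1] = 0b01100111, P[2] = 0b01011000, P[3] = 0b11000101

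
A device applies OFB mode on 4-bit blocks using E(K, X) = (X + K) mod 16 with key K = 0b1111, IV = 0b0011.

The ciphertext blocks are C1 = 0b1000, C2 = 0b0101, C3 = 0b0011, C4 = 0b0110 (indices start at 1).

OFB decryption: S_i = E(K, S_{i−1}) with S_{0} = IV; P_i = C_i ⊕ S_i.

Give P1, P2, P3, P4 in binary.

P1: S = E(K, 0b0011) = 0b0010; 0b1000 ⊕ 0b0010 = 0b1010.
P2: S = E(K, 0b0010) = 0b0001; 0b0101 ⊕ 0b0001 = 0b0100.
P3: S = E(K, 0b0001) = 0b0000; 0b0011 ⊕ 0b0000 = 0b0011.
P4: S = E(K, 0b0000) = 0b1111; 0b0110 ⊕ 0b1111 = 0b1001.

P1 = 0b1010, P2 = 0b0100, P3 = 0b0011, P4 = 0b1001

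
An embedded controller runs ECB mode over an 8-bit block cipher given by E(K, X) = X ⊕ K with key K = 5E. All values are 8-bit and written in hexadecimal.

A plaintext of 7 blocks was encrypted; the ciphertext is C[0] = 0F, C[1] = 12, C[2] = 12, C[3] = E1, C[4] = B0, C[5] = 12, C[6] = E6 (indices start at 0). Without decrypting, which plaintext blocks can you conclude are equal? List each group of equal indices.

P[1] = P[2] = P[5]

ECB encrypts each block independently with the same key, so equal ciphertext blocks imply equal plaintext blocks.
C[1] = C[2] = C[5] = 12, so P[1] = P[2] = P[5].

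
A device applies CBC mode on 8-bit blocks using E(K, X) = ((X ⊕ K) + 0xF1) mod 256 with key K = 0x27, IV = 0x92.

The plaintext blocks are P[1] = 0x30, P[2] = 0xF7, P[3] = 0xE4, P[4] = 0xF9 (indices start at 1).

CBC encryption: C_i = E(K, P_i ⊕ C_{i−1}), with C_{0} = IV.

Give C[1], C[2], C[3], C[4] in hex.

C[1]: P[1] ⊕ 0x92 = 0xA2; E(K, 0xA2) = 0x76.
C[2]: P[2] ⊕ 0x76 = 0x81; E(K, 0x81) = 0x97.
C[3]: P[3] ⊕ 0x97 = 0x73; E(K, 0x73) = 0x45.
C[4]: P[4] ⊕ 0x45 = 0xBC; E(K, 0xBC) = 0x8C.

C[1] = 0x76, C[2] = 0x97, C[3] = 0x45, C[4] = 0x8C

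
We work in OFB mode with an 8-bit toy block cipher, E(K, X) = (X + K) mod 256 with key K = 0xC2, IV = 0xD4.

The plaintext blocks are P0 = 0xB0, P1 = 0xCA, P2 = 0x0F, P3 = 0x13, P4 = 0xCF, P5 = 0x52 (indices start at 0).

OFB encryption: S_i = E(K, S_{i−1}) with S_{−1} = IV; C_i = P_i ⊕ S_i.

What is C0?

C0: S = E(K, 0xD4) = 0x96; 0xB0 ⊕ 0x96 = 0x26.

C0 = 0x26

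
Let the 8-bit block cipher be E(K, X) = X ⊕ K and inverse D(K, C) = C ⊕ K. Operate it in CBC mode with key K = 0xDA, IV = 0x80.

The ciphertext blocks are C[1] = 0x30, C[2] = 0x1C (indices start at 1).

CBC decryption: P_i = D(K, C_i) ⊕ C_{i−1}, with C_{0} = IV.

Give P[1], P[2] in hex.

P[1]: D(K, 0x30) = 0xEA; 0xEA ⊕ 0x80 = 0x6A.
P[2]: D(K, 0x1C) = 0xC6; 0xC6 ⊕ 0x30 = 0xF6.

P[1] = 0x6A, P[2] = 0xF6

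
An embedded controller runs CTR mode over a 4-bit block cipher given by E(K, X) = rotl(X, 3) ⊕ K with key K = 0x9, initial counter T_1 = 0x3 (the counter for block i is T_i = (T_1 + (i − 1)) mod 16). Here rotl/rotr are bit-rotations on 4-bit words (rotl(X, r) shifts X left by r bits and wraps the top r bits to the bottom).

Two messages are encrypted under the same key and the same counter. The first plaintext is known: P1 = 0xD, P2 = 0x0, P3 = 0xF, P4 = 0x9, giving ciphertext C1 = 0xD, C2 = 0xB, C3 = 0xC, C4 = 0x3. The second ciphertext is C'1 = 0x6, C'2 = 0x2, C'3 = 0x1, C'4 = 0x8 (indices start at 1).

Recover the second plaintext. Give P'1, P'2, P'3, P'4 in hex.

In CTR with a reused counter, both messages share the same keystream S_i, so C_i ⊕ C'_i = P_i ⊕ P'_i and thus P'_i = P_i ⊕ C_i ⊕ C'_i.
P'1: 0xD ⊕ 0xD ⊕ 0x6 = 0x6.
P'2: 0x0 ⊕ 0xB ⊕ 0x2 = 0x9.
P'3: 0xF ⊕ 0xC ⊕ 0x1 = 0x2.
P'4: 0x9 ⊕ 0x3 ⊕ 0x8 = 0x2.

P'1 = 0x6, P'2 = 0x9, P'3 = 0x2, P'4 = 0x2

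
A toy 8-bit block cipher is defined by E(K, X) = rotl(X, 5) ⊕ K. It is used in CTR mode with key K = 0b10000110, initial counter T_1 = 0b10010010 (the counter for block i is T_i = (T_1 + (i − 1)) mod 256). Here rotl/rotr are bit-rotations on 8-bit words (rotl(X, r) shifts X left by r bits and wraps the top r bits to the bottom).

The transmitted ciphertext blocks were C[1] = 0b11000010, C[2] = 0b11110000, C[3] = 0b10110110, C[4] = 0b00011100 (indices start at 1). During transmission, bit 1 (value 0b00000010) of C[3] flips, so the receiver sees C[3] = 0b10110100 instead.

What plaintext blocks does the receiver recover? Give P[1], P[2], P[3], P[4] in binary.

P[1] = 0b00010110, P[2] = 0b00000100, P[3] = 0b10100000, P[4] = 0b00101000

CTR decryption: S_i = E(K, T_i) where T_i is the counter for block i; P_i = C_i ⊕ S_i.
Only C[3] changed, to 0b10110100. In CTR, a change in C_i flips the same bit in P_i only; the keystream is unaffected. Decrypting the received ciphertext:
P[1]: T = 0b10010010, S = E(K, T) = 0b11010100; 0b11000010 ⊕ 0b11010100 = 0b00010110.
P[2]: T = 0b10010011, S = E(K, T) = 0b11110100; 0b11110000 ⊕ 0b11110100 = 0b00000100.
P[3]: T = 0b10010100, S = E(K, T) = 0b00010100; 0b10110100 ⊕ 0b00010100 = 0b10100000.
P[4]: T = 0b10010101, S = E(K, T) = 0b00110100; 0b00011100 ⊕ 0b00110100 = 0b00101000.
Blocks that differ from the original plaintext: P[3].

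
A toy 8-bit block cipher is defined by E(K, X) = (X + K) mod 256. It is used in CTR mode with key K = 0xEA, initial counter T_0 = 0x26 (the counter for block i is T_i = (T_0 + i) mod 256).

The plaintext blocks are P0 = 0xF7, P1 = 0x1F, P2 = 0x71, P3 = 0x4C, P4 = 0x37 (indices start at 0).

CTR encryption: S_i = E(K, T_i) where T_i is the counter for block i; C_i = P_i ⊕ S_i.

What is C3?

C3 = 0x5F

C0: T = 0x26, S = E(K, T) = 0x10; 0xF7 ⊕ 0x10 = 0xE7.
C1: T = 0x27, S = E(K, T) = 0x11; 0x1F ⊕ 0x11 = 0x0E.
C2: T = 0x28, S = E(K, T) = 0x12; 0x71 ⊕ 0x12 = 0x63.
C3: T = 0x29, S = E(K, T) = 0x13; 0x4C ⊕ 0x13 = 0x5F.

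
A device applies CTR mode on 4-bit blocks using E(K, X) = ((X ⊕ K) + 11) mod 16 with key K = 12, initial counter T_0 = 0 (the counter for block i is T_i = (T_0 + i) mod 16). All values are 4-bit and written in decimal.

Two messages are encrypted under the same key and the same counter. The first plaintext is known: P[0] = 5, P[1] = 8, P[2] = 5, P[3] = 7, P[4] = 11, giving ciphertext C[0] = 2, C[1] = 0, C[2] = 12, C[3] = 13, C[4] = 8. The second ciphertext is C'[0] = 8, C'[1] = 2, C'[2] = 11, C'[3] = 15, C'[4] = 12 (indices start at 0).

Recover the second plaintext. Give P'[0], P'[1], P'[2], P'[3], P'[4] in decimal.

P'[0] = 15, P'[1] = 10, P'[2] = 2, P'[3] = 5, P'[4] = 15

In CTR with a reused counter, both messages share the same keystream S_i, so C_i ⊕ C'_i = P_i ⊕ P'_i and thus P'_i = P_i ⊕ C_i ⊕ C'_i.
P'[0]: 5 ⊕ 2 ⊕ 8 = 15.
P'[1]: 8 ⊕ 0 ⊕ 2 = 10.
P'[2]: 5 ⊕ 12 ⊕ 11 = 2.
P'[3]: 7 ⊕ 13 ⊕ 15 = 5.
P'[4]: 11 ⊕ 8 ⊕ 12 = 15.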